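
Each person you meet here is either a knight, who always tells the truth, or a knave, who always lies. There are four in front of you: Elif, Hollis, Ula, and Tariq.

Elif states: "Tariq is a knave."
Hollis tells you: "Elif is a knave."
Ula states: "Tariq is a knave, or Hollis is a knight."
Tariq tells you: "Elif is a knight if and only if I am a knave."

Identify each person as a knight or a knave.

Consider Elif. Suppose Elif is a knight.
Then whichever role Tariq has, Tariq's statement has the wrong truth value — contradiction.
So Elif is a knave.
With that fixed, Hollis's statement is true, so Hollis is a knight.
With that fixed, Ula's statement is true, so Ula is a knight.
Consider Tariq. Suppose Tariq is a knave.
Then Elif's statement comes out true, contradicting Elif being a knave.
So Tariq is a knight.

Elif: knave, Hollis: knight, Ula: knight, Tariq: knight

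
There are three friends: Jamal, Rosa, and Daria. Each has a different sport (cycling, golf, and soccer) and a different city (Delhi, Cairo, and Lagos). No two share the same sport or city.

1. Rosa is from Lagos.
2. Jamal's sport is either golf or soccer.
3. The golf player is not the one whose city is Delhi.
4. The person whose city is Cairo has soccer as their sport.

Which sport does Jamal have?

soccer

With clues 1–2, cycling is impossible for Jamal's sport.
With clues 1–4, golf is impossible for Jamal's sport.
That leaves soccer.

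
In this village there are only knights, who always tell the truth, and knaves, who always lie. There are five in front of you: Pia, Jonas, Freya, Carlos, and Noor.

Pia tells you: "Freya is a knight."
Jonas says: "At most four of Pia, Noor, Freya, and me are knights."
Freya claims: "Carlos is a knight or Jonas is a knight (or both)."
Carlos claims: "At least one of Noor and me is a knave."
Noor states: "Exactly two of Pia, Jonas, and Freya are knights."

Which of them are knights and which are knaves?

Pia: knight, Jonas: knight, Freya: knight, Carlos: knight, Noor: knave

Regardless of anyone's role, Jonas's statement is true, so Jonas is a knight.
With that fixed, Freya's statement is true, so Freya is a knight.
With that fixed, Pia's statement is true, so Pia is a knight.
With that fixed, Noor's statement is false, so Noor is a knave.
With that fixed, Carlos's statement is true, so Carlos is a knight.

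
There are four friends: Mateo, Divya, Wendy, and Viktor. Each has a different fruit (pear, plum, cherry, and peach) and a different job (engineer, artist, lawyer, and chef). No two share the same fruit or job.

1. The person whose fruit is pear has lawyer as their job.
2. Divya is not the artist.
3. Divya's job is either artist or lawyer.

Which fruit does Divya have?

With clues 1–3, cherry, peach, and plum are impossible for Divya's fruit.
That leaves pear.

pear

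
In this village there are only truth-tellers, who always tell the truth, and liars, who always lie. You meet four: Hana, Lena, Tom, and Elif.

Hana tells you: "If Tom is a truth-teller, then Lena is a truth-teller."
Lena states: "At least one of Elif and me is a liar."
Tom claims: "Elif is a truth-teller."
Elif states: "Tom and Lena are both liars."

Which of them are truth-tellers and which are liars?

Consider Hana. Suppose Hana is a liar.
Then no assignment of the remaining roles makes every statement match its speaker's type — contradiction.
So Hana is a truth-teller.
Consider Lena. Suppose Lena is a liar.
Then Lena's own statement would have to be false, but it can't be — contradiction.
So Lena is a truth-teller.
With that fixed, Elif's statement is false, so Elif is a liar.
With that fixed, Tom's statement is false, so Tom is a liar.

Hana: truth-teller, Lena: truth-teller, Tom: liar, Elif: liar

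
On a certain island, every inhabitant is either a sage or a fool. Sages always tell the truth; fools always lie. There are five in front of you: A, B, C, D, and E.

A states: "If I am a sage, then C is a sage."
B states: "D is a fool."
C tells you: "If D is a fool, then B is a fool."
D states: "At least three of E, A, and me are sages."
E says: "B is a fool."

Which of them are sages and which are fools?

A: sage, B: fool, C: sage, D: sage, E: sage

Consider A. Suppose A is a fool.
Then A's own statement would have to be false, but it can't be — contradiction.
So A is a sage.
Consider B. Suppose B is a sage.
Then no assignment of the remaining roles makes every statement match its speaker's type — contradiction.
So B is a fool.
With that fixed, C's statement is true, so C is a sage.
With that fixed, E's statement is true, so E is a sage.
Consider D. Suppose D is a fool.
Then B's statement comes out true, contradicting B being a fool.
So D is a sage.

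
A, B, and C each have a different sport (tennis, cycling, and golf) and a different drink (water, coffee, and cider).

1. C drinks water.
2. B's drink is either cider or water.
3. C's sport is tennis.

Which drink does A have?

coffee

Clue 1 rules out water for A's drink.
With clues 1–2, cider is impossible for A's drink.
That leaves coffee.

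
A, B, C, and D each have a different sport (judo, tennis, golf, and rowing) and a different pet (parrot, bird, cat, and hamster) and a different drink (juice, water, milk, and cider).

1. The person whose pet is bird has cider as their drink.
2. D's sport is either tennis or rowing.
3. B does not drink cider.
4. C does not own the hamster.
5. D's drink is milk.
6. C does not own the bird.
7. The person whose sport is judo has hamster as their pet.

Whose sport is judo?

With clues 1–2, D is impossible for the one with sport judo.
With clues 1–7, A and C are impossible for the one with sport judo.
That leaves B.

B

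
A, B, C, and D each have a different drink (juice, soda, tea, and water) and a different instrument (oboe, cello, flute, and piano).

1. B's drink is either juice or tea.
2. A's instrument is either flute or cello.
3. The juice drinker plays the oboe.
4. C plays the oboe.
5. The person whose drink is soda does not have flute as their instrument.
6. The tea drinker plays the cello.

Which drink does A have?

With clues 1–3, juice is impossible for A's drink.
With clues 1–4, tea is impossible for A's drink.
With clues 1–6, soda is impossible for A's drink.
That leaves water.

water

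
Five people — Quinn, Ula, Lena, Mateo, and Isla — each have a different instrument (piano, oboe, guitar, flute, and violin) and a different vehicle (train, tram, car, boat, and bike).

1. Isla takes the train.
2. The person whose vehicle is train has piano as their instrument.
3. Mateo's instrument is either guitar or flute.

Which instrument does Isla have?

piano

With clues 1–2, flute, guitar, oboe, and violin are impossible for Isla's instrument.
That leaves piano.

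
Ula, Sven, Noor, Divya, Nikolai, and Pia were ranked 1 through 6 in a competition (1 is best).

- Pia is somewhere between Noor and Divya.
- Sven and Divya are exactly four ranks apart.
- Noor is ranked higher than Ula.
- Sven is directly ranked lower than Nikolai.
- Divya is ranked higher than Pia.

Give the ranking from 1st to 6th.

Divya, Pia, Noor, Nikolai, Sven, Ula

From clue 1: Pia is in {2,3,4,5}.
From clues 1–2: Sven is in {1,2,5,6}.
From clues 1–3: Ula is in {3,4,5,6}.
From clues 1–4: Noor → rank 3.
From clues 1–5: Divya → rank 1, Pia → rank 2, Nikolai → rank 4, Sven → rank 5, Ula → rank 6.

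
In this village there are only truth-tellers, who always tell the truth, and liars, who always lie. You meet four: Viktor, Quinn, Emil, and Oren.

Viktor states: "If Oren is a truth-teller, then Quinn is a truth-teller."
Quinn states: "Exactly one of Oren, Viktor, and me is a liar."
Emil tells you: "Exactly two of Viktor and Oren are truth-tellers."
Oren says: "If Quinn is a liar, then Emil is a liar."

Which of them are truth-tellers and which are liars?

Consider Viktor. Suppose Viktor is a truth-teller.
Then no assignment of the remaining roles makes every statement match its speaker's type — contradiction.
So Viktor is a liar.
With that fixed, Emil's statement is false, so Emil is a liar.
With that fixed, Oren's statement is true, so Oren is a truth-teller.
Consider Quinn. Suppose Quinn is a truth-teller.
Then Viktor's statement comes out true, contradicting Viktor being a liar.
So Quinn is a liar.

Viktor: liar, Quinn: liar, Emil: liar, Oren: truth-teller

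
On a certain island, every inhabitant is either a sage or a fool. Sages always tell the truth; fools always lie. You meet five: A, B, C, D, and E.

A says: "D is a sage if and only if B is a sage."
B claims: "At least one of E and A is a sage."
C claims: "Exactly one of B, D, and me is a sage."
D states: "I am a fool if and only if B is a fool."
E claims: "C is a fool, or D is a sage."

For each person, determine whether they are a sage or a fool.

A: sage, B: sage, C: fool, D: sage, E: sage

Consider A. Suppose A is a fool.
Then no assignment of the remaining roles makes every statement match its speaker's type — contradiction.
So A is a sage.
With that fixed, B's statement is true, so B is a sage.
Consider C. Suppose C is a sage.
Then C's own statement would have to be true, but it can't be — contradiction.
So C is a fool.
With that fixed, E's statement is true, so E is a sage.
Consider D. Suppose D is a fool.
Then A's statement comes out false, contradicting A being a sage.
So D is a sage.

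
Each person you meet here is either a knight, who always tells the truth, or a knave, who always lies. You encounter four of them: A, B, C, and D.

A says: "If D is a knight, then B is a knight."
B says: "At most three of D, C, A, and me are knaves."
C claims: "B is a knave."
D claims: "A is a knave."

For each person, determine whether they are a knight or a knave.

A: knight, B: knight, C: knave, D: knave

Consider A. Suppose A is a knave.
Then no assignment of the remaining roles makes every statement match its speaker's type — contradiction.
So A is a knight.
With that fixed, B's statement is true, so B is a knight.
With that fixed, C's statement is false, so C is a knave.
With that fixed, D's statement is false, so D is a knave.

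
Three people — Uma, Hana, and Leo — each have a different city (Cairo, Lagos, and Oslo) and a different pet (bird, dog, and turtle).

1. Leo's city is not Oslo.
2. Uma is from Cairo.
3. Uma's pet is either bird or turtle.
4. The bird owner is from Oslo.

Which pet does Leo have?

dog

With clues 1–4, bird and turtle are impossible for Leo's pet.
That leaves dog.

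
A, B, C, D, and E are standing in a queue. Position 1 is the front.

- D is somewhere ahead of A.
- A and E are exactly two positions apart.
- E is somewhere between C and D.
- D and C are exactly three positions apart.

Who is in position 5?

With clue 1, D is ruled out for position 5.
With clues 1–3, E is ruled out for position 5.
With clues 1–4, B and C are ruled out for position 5.
So position 5 is A.

A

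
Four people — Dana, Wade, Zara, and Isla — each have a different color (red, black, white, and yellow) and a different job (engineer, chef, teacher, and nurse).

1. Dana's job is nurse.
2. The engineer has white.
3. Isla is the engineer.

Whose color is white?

With clues 1–2, Dana is impossible for the one with color white.
With clues 1–3, Wade and Zara are impossible for the one with color white.
That leaves Isla.

Isla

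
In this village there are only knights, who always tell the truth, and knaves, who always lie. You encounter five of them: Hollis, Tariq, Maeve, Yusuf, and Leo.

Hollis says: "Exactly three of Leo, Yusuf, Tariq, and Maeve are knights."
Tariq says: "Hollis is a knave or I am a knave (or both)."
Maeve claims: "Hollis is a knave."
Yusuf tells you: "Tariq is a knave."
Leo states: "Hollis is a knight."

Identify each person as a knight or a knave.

Consider Hollis. Suppose Hollis is a knight.
Then whichever role Tariq has, Tariq's statement has the wrong truth value — contradiction.
So Hollis is a knave.
With that fixed, Tariq's statement is true, so Tariq is a knight.
With that fixed, Maeve's statement is true, so Maeve is a knight.
With that fixed, Yusuf's statement is false, so Yusuf is a knave.
With that fixed, Leo's statement is false, so Leo is a knave.

Hollis: knave, Tariq: knight, Maeve: knight, Yusuf: knave, Leo: knave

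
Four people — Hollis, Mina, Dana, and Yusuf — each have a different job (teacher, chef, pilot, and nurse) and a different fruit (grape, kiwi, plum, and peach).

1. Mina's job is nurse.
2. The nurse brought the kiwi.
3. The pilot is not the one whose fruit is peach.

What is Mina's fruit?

With clues 1–2, grape, peach, and plum are impossible for Mina's fruit.
That leaves kiwi.

kiwi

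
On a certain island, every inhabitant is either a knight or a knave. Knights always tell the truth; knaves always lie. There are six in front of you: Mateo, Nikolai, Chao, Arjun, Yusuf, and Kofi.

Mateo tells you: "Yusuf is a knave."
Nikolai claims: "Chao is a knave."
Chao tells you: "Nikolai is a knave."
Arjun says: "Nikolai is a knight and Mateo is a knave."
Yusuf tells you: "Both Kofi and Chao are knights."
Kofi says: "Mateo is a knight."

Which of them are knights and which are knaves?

Mateo: knight, Nikolai: knight, Chao: knave, Arjun: knave, Yusuf: knave, Kofi: knight

Consider Mateo. Suppose Mateo is a knave.
Then no assignment of the remaining roles makes every statement match its speaker's type — contradiction.
So Mateo is a knight.
With that fixed, Arjun's statement is false, so Arjun is a knave.
With that fixed, Kofi's statement is true, so Kofi is a knight.
Consider Nikolai. Suppose Nikolai is a knave.
Then no assignment of the remaining roles makes every statement match its speaker's type — contradiction.
So Nikolai is a knight.
With that fixed, Chao's statement is false, so Chao is a knave.
With that fixed, Yusuf's statement is false, so Yusuf is a knave.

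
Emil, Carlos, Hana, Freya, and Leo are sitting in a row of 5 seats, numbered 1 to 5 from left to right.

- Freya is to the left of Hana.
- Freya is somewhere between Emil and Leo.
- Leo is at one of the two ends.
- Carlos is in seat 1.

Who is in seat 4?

Hana

With clues 1–2, Freya is ruled out for seat 4.
With clues 1–3, Leo is ruled out for seat 4.
With clues 1–4, Carlos and Emil are ruled out for seat 4.
So seat 4 is Hana.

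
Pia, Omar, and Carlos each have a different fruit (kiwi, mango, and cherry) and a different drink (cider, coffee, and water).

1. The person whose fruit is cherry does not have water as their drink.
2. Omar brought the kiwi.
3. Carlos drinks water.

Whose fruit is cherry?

With clues 1–2, Omar is impossible for the one with fruit cherry.
With clues 1–3, Carlos is impossible for the one with fruit cherry.
That leaves Pia.

Pia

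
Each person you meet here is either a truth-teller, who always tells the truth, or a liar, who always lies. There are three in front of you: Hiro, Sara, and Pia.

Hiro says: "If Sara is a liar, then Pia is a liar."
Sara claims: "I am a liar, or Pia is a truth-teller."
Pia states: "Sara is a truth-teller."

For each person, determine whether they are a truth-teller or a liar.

Hiro: truth-teller, Sara: truth-teller, Pia: truth-teller

Consider Hiro. Suppose Hiro is a liar.
Then no assignment of the remaining roles makes every statement match its speaker's type — contradiction.
So Hiro is a truth-teller.
Consider Sara. Suppose Sara is a liar.
Then Sara's own statement would have to be false, but it can't be — contradiction.
So Sara is a truth-teller.
With that fixed, Pia's statement is true, so Pia is a truth-teller.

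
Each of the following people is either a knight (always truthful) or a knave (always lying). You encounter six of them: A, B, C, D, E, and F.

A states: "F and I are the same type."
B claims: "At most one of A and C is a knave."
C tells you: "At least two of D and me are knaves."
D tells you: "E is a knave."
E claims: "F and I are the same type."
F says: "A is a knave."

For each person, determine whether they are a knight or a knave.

Consider A. Suppose A is a knight.
Then no assignment of the remaining roles makes every statement match its speaker's type — contradiction.
So A is a knave.
With that fixed, F's statement is true, so F is a knight.
Consider B. Suppose B is a knight.
Then no assignment of the remaining roles makes every statement match its speaker's type — contradiction.
So B is a knave.
Consider C. Suppose C is a knight.
Then B's statement comes out true, contradicting B being a knave.
So C is a knave.
Consider D. Suppose D is a knave.
Then C's statement comes out true, contradicting C being a knave.
So D is a knight.
Consider E. Suppose E is a knight.
Then D's statement comes out false, contradicting D being a knight.
So E is a knave.

A: knave, B: knave, C: knave, D: knight, E: knave, F: knight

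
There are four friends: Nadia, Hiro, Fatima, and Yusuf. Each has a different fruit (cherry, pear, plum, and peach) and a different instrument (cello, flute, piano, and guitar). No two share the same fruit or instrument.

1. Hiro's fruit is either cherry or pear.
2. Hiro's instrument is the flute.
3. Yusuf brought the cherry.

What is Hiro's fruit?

pear

Clue 1 rules out peach and plum for Hiro's fruit.
With clues 1–3, cherry is impossible for Hiro's fruit.
That leaves pear.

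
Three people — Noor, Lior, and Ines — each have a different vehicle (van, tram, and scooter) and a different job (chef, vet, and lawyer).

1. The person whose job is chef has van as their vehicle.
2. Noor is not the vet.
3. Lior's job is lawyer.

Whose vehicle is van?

With clues 1–3, Ines and Lior are impossible for the one with vehicle van.
That leaves Noor.

Noor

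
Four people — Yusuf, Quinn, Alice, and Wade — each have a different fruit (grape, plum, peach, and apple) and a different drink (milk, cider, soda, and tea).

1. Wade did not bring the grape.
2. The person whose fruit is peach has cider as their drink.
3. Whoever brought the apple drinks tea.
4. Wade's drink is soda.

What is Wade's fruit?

Clue 1 rules out grape for Wade's fruit.
With clues 1–4, apple and peach are impossible for Wade's fruit.
That leaves plum.

plum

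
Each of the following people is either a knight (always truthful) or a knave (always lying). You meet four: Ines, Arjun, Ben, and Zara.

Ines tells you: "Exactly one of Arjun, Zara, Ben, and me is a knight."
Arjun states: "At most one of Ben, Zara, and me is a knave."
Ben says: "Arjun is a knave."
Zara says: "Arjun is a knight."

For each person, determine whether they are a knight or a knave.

Ines: knave, Arjun: knight, Ben: knave, Zara: knight

Consider Ines. Suppose Ines is a knight.
Then no assignment of the remaining roles makes every statement match its speaker's type — contradiction.
So Ines is a knave.
Consider Arjun. Suppose Arjun is a knave.
Then no assignment of the remaining roles makes every statement match its speaker's type — contradiction.
So Arjun is a knight.
With that fixed, Ben's statement is false, so Ben is a knave.
With that fixed, Zara's statement is true, so Zara is a knight.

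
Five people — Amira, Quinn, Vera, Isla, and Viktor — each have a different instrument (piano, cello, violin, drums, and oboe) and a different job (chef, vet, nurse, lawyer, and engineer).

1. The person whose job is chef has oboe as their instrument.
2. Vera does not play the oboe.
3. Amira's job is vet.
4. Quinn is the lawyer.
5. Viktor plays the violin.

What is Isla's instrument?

oboe

With clues 1–5, cello, drums, piano, and violin are impossible for Isla's instrument.
That leaves oboe.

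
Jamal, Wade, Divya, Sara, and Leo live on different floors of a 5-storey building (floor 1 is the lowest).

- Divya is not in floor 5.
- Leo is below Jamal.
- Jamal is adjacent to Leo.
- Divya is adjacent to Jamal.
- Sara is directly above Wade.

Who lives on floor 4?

With clues 1–4, Jamal and Leo are ruled out for floor 4.
With clues 1–5, Divya and Sara are ruled out for floor 4.
So floor 4 is Wade.

Wade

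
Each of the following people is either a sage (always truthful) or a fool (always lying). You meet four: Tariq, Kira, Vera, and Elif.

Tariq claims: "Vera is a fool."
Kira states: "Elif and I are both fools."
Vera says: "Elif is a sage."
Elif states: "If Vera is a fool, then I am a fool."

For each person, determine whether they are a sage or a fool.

Consider Tariq. Suppose Tariq is a sage.
Then no assignment of the remaining roles makes every statement match its speaker's type — contradiction.
So Tariq is a fool.
Consider Kira. Suppose Kira is a sage.
Then Kira's own statement would have to be true, but it can't be — contradiction.
So Kira is a fool.
Consider Vera. Suppose Vera is a fool.
Then Tariq's statement comes out true, contradicting Tariq being a fool.
So Vera is a sage.
With that fixed, Elif's statement is true, so Elif is a sage.

Tariq: fool, Kira: fool, Vera: sage, Elif: sage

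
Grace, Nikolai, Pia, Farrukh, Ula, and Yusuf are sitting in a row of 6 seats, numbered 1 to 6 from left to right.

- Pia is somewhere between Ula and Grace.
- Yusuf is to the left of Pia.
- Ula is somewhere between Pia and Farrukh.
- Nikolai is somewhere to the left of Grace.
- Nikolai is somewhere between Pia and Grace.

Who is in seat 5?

Nikolai

With clues 1–2, Yusuf is ruled out for seat 5.
With clues 1–4, Farrukh and Grace are ruled out for seat 5.
With clues 1–5, Pia and Ula are ruled out for seat 5.
So seat 5 is Nikolai.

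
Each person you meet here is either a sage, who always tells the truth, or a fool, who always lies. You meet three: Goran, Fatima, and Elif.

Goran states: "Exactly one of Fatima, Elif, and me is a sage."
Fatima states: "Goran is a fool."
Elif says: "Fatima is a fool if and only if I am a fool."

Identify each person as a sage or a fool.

Consider Goran. Suppose Goran is a sage.
Then no assignment of the remaining roles makes every statement match its speaker's type — contradiction.
So Goran is a fool.
With that fixed, Fatima's statement is true, so Fatima is a sage.
Consider Elif. Suppose Elif is a fool.
Then Goran's statement comes out true, contradicting Goran being a fool.
So Elif is a sage.

Goran: fool, Fatima: sage, Elif: sage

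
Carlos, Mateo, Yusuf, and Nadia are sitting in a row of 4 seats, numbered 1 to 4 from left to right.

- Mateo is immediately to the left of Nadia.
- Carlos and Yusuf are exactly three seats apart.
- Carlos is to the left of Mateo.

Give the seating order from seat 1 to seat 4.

Carlos, Mateo, Nadia, Yusuf

From clue 1: Mateo is in {1,2,3}.
From clues 1–2: Mateo → seat 2, Nadia → seat 3.
From clues 1–3: Carlos → seat 1, Yusuf → seat 4.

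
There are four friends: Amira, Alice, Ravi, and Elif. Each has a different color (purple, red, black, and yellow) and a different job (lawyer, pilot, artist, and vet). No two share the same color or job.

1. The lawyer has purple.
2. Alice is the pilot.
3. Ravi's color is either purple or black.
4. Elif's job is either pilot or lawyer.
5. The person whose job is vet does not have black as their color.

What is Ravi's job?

With clues 1–2, pilot is impossible for Ravi's job.
With clues 1–4, lawyer is impossible for Ravi's job.
With clues 1–5, vet is impossible for Ravi's job.
That leaves artist.

artist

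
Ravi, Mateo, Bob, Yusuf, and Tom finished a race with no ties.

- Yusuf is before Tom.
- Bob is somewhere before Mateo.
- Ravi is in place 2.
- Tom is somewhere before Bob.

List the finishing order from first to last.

From clue 1: Yusuf is in {1,2,3,4}.
From clues 1–2: Mateo is in {2,3,4,5}.
From clues 1–3: Ravi → place 2.
From clues 1–4: Yusuf → place 1, Tom → place 3, Bob → place 4, Mateo → place 5.

Yusuf, Ravi, Tom, Bob, Mateo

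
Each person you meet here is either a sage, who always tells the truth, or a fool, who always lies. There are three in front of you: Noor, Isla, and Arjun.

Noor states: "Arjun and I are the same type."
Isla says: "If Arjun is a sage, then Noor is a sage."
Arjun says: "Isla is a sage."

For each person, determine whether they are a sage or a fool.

Noor: sage, Isla: sage, Arjun: sage

Consider Noor. Suppose Noor is a fool.
Then no assignment of the remaining roles makes every statement match its speaker's type — contradiction.
So Noor is a sage.
With that fixed, Isla's statement is true, so Isla is a sage.
With that fixed, Arjun's statement is true, so Arjun is a sage.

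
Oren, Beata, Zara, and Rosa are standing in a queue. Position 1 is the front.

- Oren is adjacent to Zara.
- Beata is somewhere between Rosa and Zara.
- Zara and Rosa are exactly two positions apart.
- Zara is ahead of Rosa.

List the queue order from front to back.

Oren, Zara, Beata, Rosa

From clues 1–2: Beata is in {2,3}.
From clues 1–3: Oren is in {1,4}.
From clues 1–4: Oren → position 1, Zara → position 2, Beata → position 3, Rosa → position 4.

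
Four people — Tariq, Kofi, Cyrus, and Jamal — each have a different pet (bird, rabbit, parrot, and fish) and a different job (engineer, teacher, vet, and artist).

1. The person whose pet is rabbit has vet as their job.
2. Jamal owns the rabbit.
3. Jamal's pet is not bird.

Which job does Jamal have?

With clues 1–2, artist, engineer, and teacher are impossible for Jamal's job.
That leaves vet.

vet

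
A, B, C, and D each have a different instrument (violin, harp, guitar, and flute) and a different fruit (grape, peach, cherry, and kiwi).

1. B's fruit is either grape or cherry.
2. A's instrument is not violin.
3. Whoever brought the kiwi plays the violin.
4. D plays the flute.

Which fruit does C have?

With clues 1–4, cherry, grape, and peach are impossible for C's fruit.
That leaves kiwi.

kiwi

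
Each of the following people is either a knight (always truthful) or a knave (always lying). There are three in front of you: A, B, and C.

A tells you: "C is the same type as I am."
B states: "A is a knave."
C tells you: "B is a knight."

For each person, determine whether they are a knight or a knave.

Consider A. Suppose A is a knight.
Then no assignment of the remaining roles makes every statement match its speaker's type — contradiction.
So A is a knave.
With that fixed, B's statement is true, so B is a knight.
With that fixed, C's statement is true, so C is a knight.

A: knave, B: knight, C: knight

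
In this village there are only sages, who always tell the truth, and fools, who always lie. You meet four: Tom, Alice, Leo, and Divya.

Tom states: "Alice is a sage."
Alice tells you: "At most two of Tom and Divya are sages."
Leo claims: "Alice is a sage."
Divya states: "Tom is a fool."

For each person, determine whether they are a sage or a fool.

Regardless of anyone's role, Alice's statement is true, so Alice is a sage.
With that fixed, Leo's statement is true, so Leo is a sage.
With that fixed, Tom's statement is true, so Tom is a sage.
With that fixed, Divya's statement is false, so Divya is a fool.

Tom: sage, Alice: sage, Leo: sage, Divya: fool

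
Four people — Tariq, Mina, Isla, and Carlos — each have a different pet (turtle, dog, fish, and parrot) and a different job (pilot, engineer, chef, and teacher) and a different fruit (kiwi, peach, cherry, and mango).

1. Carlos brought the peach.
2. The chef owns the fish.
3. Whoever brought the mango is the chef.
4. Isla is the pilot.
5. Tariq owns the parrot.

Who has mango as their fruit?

Mina

Clue 1 rules out Carlos for the one with fruit mango.
With clues 1–4, Isla is impossible for the one with fruit mango.
With clues 1–5, Tariq is impossible for the one with fruit mango.
That leaves Mina.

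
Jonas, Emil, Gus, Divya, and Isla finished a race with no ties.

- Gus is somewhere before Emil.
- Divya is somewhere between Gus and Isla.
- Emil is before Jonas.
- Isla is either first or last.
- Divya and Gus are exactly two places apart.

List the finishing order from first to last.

From clue 1: Emil is in {2,3,4,5}.
From clues 1–2: Divya is in {2,3,4}.
From clues 1–3: Gus is in {1,3}.
From clues 1–5: Gus → place 1, Emil → place 2, Divya → place 3, Jonas → place 4, Isla → place 5.

Gus, Emil, Divya, Jonas, Isla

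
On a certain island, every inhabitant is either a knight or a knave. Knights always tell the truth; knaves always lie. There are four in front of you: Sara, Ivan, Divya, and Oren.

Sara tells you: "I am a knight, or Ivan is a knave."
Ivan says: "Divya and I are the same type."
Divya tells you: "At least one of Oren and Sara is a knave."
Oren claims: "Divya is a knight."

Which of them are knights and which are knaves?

Sara: knave, Ivan: knight, Divya: knight, Oren: knight

Consider Sara. Suppose Sara is a knight.
Then no assignment of the remaining roles makes every statement match its speaker's type — contradiction.
So Sara is a knave.
With that fixed, Divya's statement is true, so Divya is a knight.
With that fixed, Oren's statement is true, so Oren is a knight.
Consider Ivan. Suppose Ivan is a knave.
Then Sara's statement comes out true, contradicting Sara being a knave.
So Ivan is a knight.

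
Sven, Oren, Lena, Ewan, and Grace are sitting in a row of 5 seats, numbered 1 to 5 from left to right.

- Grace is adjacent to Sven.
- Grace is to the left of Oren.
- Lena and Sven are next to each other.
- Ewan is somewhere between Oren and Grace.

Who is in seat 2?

Sven

With clues 1–2, Oren is ruled out for seat 2.
With clues 1–3, Ewan is ruled out for seat 2.
With clues 1–4, Grace and Lena are ruled out for seat 2.
So seat 2 is Sven.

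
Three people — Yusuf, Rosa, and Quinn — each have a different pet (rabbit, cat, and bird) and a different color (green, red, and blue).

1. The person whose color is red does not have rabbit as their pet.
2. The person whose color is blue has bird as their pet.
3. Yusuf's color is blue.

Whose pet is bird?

With clues 1–3, Quinn and Rosa are impossible for the one with pet bird.
That leaves Yusuf.

Yusuf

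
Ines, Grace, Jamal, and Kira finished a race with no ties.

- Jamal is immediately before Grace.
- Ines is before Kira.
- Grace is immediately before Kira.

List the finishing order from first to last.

Ines, Jamal, Grace, Kira

From clue 1: Grace is in {2,3,4}.
From clues 1–2: Ines is in {1,3}.
From clues 1–3: Ines → place 1, Jamal → place 2, Grace → place 3, Kira → place 4.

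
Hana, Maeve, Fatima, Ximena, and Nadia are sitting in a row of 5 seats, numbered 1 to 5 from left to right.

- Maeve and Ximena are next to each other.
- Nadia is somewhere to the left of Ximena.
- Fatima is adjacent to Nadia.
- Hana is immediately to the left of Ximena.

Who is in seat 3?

Hana

With clues 1–4, Fatima, Maeve, Nadia, and Ximena are ruled out for seat 3.
So seat 3 is Hana.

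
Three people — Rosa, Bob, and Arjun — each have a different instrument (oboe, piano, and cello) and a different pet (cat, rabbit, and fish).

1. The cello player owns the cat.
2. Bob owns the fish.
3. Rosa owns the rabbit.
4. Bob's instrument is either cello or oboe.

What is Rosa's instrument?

piano

With clues 1–3, cello is impossible for Rosa's instrument.
With clues 1–4, oboe is impossible for Rosa's instrument.
That leaves piano.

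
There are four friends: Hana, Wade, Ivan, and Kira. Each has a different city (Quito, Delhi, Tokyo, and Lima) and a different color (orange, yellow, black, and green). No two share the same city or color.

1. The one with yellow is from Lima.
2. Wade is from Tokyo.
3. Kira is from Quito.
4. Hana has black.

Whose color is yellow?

With clues 1–2, Wade is impossible for the one with color yellow.
With clues 1–3, Kira is impossible for the one with color yellow.
With clues 1–4, Hana is impossible for the one with color yellow.
That leaves Ivan.

Ivan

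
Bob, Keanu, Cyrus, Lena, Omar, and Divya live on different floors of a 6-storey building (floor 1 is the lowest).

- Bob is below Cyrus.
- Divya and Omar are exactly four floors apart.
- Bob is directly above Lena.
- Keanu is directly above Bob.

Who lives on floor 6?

With clue 1, Bob is ruled out for floor 6.
With clues 1–3, Lena is ruled out for floor 6.
With clues 1–4, Divya, Keanu, and Omar are ruled out for floor 6.
So floor 6 is Cyrus.

Cyrus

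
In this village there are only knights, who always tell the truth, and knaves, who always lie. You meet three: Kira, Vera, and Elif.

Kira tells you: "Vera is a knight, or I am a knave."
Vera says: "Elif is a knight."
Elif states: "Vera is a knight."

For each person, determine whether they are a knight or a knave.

Kira: knight, Vera: knight, Elif: knight

Consider Kira. Suppose Kira is a knave.
Then Kira's own statement would have to be false, but it can't be — contradiction.
So Kira is a knight.
Consider Vera. Suppose Vera is a knave.
Then Kira's statement comes out false, contradicting Kira being a knight.
So Vera is a knight.
With that fixed, Elif's statement is true, so Elif is a knight.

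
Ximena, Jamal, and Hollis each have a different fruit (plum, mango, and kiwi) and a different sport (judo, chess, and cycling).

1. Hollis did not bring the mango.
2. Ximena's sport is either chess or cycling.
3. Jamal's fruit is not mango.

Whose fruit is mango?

Clue 1 rules out Hollis for the one with fruit mango.
With clues 1–3, Jamal is impossible for the one with fruit mango.
That leaves Ximena.

Ximena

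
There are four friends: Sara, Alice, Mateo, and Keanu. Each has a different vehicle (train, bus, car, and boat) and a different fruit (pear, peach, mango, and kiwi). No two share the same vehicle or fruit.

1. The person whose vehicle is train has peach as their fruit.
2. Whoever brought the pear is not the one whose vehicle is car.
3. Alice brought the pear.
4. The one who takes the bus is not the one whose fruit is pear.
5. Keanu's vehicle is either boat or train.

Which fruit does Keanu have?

With clues 1–3, pear is impossible for Keanu's fruit.
With clues 1–5, kiwi and mango are impossible for Keanu's fruit.
That leaves peach.

peach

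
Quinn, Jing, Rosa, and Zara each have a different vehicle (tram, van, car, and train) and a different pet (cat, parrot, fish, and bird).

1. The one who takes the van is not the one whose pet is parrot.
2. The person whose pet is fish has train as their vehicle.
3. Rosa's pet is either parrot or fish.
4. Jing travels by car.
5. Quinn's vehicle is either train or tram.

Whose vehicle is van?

Zara

With clues 1–3, Rosa is impossible for the one with vehicle van.
With clues 1–4, Jing is impossible for the one with vehicle van.
With clues 1–5, Quinn is impossible for the one with vehicle van.
That leaves Zara.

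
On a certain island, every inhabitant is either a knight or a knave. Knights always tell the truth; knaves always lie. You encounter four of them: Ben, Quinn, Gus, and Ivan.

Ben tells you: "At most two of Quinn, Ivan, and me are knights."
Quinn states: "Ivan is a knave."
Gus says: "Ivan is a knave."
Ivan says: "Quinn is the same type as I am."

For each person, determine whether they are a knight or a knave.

Ben: knight, Quinn: knight, Gus: knight, Ivan: knave

Consider Ben. Suppose Ben is a knave.
Then Ben's own statement would have to be false, but it can't be — contradiction.
So Ben is a knight.
Consider Quinn. Suppose Quinn is a knave.
Then whichever role Ivan has, Ivan's statement has the wrong truth value — contradiction.
So Quinn is a knight.
Consider Gus. Suppose Gus is a knave.
Then no assignment of the remaining roles makes every statement match its speaker's type — contradiction.
So Gus is a knight.
Consider Ivan. Suppose Ivan is a knight.
Then Ben's statement comes out false, contradicting Ben being a knight.
So Ivan is a knave.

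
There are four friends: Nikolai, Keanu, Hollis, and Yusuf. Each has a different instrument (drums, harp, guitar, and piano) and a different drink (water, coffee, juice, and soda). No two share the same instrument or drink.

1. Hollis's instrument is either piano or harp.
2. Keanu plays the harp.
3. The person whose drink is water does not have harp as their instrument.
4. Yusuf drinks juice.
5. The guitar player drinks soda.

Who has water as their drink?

Hollis

With clues 1–3, Keanu is impossible for the one with drink water.
With clues 1–4, Yusuf is impossible for the one with drink water.
With clues 1–5, Nikolai is impossible for the one with drink water.
That leaves Hollis.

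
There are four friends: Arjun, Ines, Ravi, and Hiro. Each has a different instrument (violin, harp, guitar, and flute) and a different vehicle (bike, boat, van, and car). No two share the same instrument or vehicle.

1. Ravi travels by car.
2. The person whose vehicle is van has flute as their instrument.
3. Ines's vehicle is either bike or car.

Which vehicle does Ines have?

bike

Clue 1 rules out car for Ines's vehicle.
With clues 1–3, boat and van are impossible for Ines's vehicle.
That leaves bike.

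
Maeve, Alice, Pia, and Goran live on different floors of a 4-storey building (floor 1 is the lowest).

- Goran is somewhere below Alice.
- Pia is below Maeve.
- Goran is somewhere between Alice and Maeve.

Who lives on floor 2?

Maeve

With clues 1–3, Alice, Goran, and Pia are ruled out for floor 2.
So floor 2 is Maeve.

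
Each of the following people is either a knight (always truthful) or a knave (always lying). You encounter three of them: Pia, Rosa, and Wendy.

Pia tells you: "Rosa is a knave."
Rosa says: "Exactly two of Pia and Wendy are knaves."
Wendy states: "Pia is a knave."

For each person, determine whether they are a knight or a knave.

Pia: knight, Rosa: knave, Wendy: knave

Consider Pia. Suppose Pia is a knave.
Then no assignment of the remaining roles makes every statement match its speaker's type — contradiction.
So Pia is a knight.
With that fixed, Rosa's statement is false, so Rosa is a knave.
With that fixed, Wendy's statement is false, so Wendy is a knave.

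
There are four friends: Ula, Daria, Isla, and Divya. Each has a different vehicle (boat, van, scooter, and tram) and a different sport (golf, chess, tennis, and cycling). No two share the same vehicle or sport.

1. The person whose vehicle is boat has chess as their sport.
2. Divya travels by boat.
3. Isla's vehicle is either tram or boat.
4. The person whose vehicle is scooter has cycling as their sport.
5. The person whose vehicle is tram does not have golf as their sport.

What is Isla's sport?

tennis

With clues 1–2, chess is impossible for Isla's sport.
With clues 1–4, cycling is impossible for Isla's sport.
With clues 1–5, golf is impossible for Isla's sport.
That leaves tennis.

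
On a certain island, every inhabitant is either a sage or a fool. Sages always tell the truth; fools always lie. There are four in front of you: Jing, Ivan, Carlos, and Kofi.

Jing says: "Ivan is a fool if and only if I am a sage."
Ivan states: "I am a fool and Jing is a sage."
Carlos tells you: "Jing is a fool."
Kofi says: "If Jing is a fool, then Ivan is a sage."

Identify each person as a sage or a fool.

Jing: fool, Ivan: fool, Carlos: sage, Kofi: fool

Consider Jing. Suppose Jing is a sage.
Then whichever role Ivan has, Ivan's statement has the wrong truth value — contradiction.
So Jing is a fool.
With that fixed, Ivan's statement is false, so Ivan is a fool.
With that fixed, Carlos's statement is true, so Carlos is a sage.
With that fixed, Kofi's statement is false, so Kofi is a fool.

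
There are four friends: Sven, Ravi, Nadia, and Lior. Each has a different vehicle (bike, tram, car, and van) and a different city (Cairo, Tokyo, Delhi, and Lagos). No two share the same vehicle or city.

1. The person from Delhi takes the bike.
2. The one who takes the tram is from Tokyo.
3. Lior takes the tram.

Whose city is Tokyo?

Lior

With clues 1–3, Nadia, Ravi, and Sven are impossible for the one with city Tokyo.
That leaves Lior.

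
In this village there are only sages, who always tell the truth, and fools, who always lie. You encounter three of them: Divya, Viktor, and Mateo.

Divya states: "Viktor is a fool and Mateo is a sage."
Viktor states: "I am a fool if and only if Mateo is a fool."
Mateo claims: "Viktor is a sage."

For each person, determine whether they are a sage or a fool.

Consider Divya. Suppose Divya is a sage.
Then no assignment of the remaining roles makes every statement match its speaker's type — contradiction.
So Divya is a fool.
Consider Viktor. Suppose Viktor is a fool.
Then no assignment of the remaining roles makes every statement match its speaker's type — contradiction.
So Viktor is a sage.
With that fixed, Mateo's statement is true, so Mateo is a sage.

Divya: fool, Viktor: sage, Mateo: sage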